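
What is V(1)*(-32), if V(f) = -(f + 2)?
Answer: 96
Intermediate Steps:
V(f) = -2 - f (V(f) = -(2 + f) = -2 - f)
V(1)*(-32) = (-2 - 1*1)*(-32) = (-2 - 1)*(-32) = -3*(-32) = 96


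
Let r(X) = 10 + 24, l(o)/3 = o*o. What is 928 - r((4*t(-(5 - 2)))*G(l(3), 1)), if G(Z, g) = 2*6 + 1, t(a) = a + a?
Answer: 894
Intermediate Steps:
l(o) = 3*o² (l(o) = 3*(o*o) = 3*o²)
t(a) = 2*a
G(Z, g) = 13 (G(Z, g) = 12 + 1 = 13)
r(X) = 34
928 - r((4*t(-(5 - 2)))*G(l(3), 1)) = 928 - 1*34 = 928 - 34 = 894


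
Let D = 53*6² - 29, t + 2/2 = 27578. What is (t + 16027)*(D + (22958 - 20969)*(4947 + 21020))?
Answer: 2252157152168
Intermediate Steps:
t = 27577 (t = -1 + 27578 = 27577)
D = 1879 (D = 53*36 - 29 = 1908 - 29 = 1879)
(t + 16027)*(D + (22958 - 20969)*(4947 + 21020)) = (27577 + 16027)*(1879 + (22958 - 20969)*(4947 + 21020)) = 43604*(1879 + 1989*25967) = 43604*(1879 + 51648363) = 43604*51650242 = 2252157152168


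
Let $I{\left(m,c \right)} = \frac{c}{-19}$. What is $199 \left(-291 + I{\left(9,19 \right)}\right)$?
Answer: $-58108$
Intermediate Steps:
$I{\left(m,c \right)} = - \frac{c}{19}$ ($I{\left(m,c \right)} = c \left(- \frac{1}{19}\right) = - \frac{c}{19}$)
$199 \left(-291 + I{\left(9,19 \right)}\right) = 199 \left(-291 - 1\right) = 199 \left(-292\right) = -58108$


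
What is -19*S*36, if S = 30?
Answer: -20520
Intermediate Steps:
-19*S*36 = -19*30*36 = -570*36 = -20520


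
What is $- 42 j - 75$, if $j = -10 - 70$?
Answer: $3285$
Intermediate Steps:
$j = -80$
$- 42 j - 75 = \left(-42\right) \left(-80\right) - 75 = 3360 - 75 = 3285$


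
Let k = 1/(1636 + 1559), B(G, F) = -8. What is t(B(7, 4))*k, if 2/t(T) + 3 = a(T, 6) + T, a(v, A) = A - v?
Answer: 2/9585 ≈ 0.00020866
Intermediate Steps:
k = 1/3195 ≈ 0.00031299
t(T) = 2/3 (t(T) = 2/(-3 + ((6 - T) + T)) = 2/(-3 + 6) = 2/3)
t(B(7, 4))*k = (2/3)*(1/3195) = 2/9585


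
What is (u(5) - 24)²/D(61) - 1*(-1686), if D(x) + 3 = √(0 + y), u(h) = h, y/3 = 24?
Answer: 35767/21 + 722*√2/21 ≈ 1751.8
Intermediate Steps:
y = 72 (y = 3*24 = 72)
D(x) = -3 + 6*√2 (D(x) = -3 + √(0 + 72) = -3 + √72 = -3 + 6*√2)
(u(5) - 24)²/D(61) - 1*(-1686) = (5 - 24)²/(-3 + 6*√2) - 1*(-1686) = (-19)²/(-3 + 6*√2) + 1686 = 361/(-3 + 6*√2) + 1686 = 1686 + 361/(-3 + 6*√2)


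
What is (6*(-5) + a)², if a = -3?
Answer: 1089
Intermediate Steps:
(6*(-5) + a)² = (6*(-5) - 3)² = (-30 - 3)² = (-33)² = 1089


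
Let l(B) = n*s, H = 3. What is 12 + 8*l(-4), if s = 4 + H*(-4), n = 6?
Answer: -372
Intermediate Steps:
s = -8 (s = 4 + 3*(-4) = 4 - 12 = -8)
l(B) = -48 (l(B) = 6*(-8) = -48)
12 + 8*l(-4) = 12 + 8*(-48) = 12 - 384 = -372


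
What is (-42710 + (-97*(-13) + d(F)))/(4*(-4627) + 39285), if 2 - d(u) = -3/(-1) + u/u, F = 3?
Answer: -41451/20777 ≈ -1.9950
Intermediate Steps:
d(u) = -2 (d(u) = 2 - (-3/(-1) + u/u) = 2 - (-3*(-1) + 1) = 2 - (3 + 1) = 2 - 1*4 = 2 - 4 = -2)
(-42710 + (-97*(-13) + d(F)))/(4*(-4627) + 39285) = (-42710 + (-97*(-13) - 2))/(4*(-4627) + 39285) = (-42710 + (1261 - 2))/(-18508 + 39285) = (-42710 + 1259)/20777 = -41451*1/20777 = -41451/20777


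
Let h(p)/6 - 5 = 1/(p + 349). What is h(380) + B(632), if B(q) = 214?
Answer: 59294/243 ≈ 244.01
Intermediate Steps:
h(p) = 30 + 6/(349 + p) (h(p) = 30 + 6/(p + 349) = 30 + 6/(349 + p))
h(380) + B(632) = 6*(1746 + 5*380)/(349 + 380) + 214 = 6*(1746 + 1900)/729 + 214 = 6*(1/729)*3646 + 214 = 7292/243 + 214 = 59294/243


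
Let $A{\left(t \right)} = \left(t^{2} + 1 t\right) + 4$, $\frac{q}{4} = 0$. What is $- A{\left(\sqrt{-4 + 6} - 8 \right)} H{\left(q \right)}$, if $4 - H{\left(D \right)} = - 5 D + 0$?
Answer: $-248 + 60 \sqrt{2} \approx -163.15$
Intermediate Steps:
$q = 0$ ($q = 4 \cdot 0 = 0$)
$H{\left(D \right)} = 4 + 5 D$ ($H{\left(D \right)} = 4 - \left(- 5 D + 0\right) = 4 - - 5 D = 4 + 5 D$)
$A{\left(t \right)} = 4 + t + t^{2}$ ($A{\left(t \right)} = \left(t^{2} + t\right) + 4 = \left(t + t^{2}\right) + 4 = 4 + t + t^{2}$)
$- A{\left(\sqrt{-4 + 6} - 8 \right)} H{\left(q \right)} = - \left(4 + \left(\sqrt{-4 + 6} - 8\right) + \left(\sqrt{-4 + 6} - 8\right)^{2}\right) \left(4 + 5 \cdot 0\right) = - \left(4 - \left(8 - \sqrt{2}\right) + \left(\sqrt{2} - 8\right)^{2}\right) \left(4 + 0\right) = - \left(4 - \left(8 - \sqrt{2}\right) + \left(-8 + \sqrt{2}\right)^{2}\right) 4 = - \left(-4 + \sqrt{2} + \left(-8 + \sqrt{2}\right)^{2}\right) 4 = - (-16 + 4 \sqrt{2} + 4 \left(-8 + \sqrt{2}\right)^{2}) = 16 - 4 \sqrt{2} - 4 \left(-8 + \sqrt{2}\right)^{2}$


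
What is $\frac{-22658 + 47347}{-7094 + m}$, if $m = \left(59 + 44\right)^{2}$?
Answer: $\frac{24689}{3515} \approx 7.0239$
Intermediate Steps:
$m = 10609$ ($m = 103^{2} = 10609$)
$\frac{-22658 + 47347}{-7094 + m} = \frac{-22658 + 47347}{-7094 + 10609} = \frac{24689}{3515}$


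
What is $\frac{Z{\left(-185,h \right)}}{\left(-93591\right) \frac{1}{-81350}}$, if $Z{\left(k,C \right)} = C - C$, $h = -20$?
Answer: $0$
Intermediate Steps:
$Z{\left(k,C \right)} = 0$
$\frac{Z{\left(-185,h \right)}}{\left(-93591\right) \frac{1}{-81350}} = \frac{0}{\left(-93591\right) \frac{1}{-81350}} = \frac{0}{\left(-93591\right) \left(- \frac{1}{81350}\right)} = \frac{0}{\frac{93591}{81350}} = 0 \cdot \frac{81350}{93591} = 0$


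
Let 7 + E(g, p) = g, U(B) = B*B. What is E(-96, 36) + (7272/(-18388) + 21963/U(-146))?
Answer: -10030722733/97989652 ≈ -102.37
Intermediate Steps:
U(B) = B²
E(g, p) = -7 + g
E(-96, 36) + (7272/(-18388) + 21963/U(-146)) = (-7 - 96) + (7272/(-18388) + 21963/((-146)²)) = -103 + (7272*(-1/18388) + 21963/21316) = -103 + (-1818/4597 + 21963*(1/21316)) = -103 + (-1818/4597 + 21963/21316) = -103 + 62211423/97989652 = -10030722733/97989652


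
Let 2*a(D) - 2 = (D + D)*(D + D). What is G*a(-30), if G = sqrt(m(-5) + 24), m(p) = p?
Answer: 1801*sqrt(19) ≈ 7850.4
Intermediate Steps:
a(D) = 1 + 2*D**2 (a(D) = 1 + ((D + D)*(D + D))/2 = 1 + ((2*D)*(2*D))/2 = 1 + (4*D**2)/2 = 1 + 2*D**2)
G = sqrt(19) (G = sqrt(-5 + 24) = sqrt(19) ≈ 4.3589)
G*a(-30) = sqrt(19)*(1 + 2*(-30)**2) = sqrt(19)*(1 + 2*900) = sqrt(19)*(1 + 1800) = sqrt(19)*1801 = 1801*sqrt(19)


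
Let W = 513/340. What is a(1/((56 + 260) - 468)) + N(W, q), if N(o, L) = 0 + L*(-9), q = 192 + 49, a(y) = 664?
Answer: -1505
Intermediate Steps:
W = 513/340 (W = 513*(1/340) = 513/340 ≈ 1.5088)
q = 241
N(o, L) = -9*L (N(o, L) = 0 - 9*L = -9*L)
a(1/((56 + 260) - 468)) + N(W, q) = 664 - 9*241 = 664 - 2169 = -1505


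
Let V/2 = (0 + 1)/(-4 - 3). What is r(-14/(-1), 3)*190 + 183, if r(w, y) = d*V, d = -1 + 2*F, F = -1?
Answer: 2421/7 ≈ 345.86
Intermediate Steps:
d = -3 (d = -1 + 2*(-1) = -1 - 2 = -3)
V = -2/7 (V = 2*((0 + 1)/(-4 - 3)) = 2*(1/(-7)) = 2*(1*(-⅐)) = 2*(-⅐) = -2/7 ≈ -0.28571)
r(w, y) = 6/7 (r(w, y) = -3*(-2/7) = 6/7)
r(-14/(-1), 3)*190 + 183 = (6/7)*190 + 183 = 1140/7 + 183 = 2421/7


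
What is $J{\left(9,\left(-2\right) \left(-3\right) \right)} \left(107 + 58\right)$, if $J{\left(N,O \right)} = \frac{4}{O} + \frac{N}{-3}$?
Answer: $-385$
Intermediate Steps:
$J{\left(N,O \right)} = \frac{4}{O} - \frac{N}{3}$ ($J{\left(N,O \right)} = \frac{4}{O} + N \left(- \frac{1}{3}\right) = \frac{4}{O} - \frac{N}{3}$)
$J{\left(9,\left(-2\right) \left(-3\right) \right)} \left(107 + 58\right) = \left(\frac{4}{\left(-2\right) \left(-3\right)} - 3\right) \left(107 + 58\right) = \left(\frac{4}{6} - 3\right) 165 = \left(4 \cdot \frac{1}{6} - 3\right) 165 = \left(\frac{2}{3} - 3\right) 165 = \left(- \frac{7}{3}\right) 165 = -385$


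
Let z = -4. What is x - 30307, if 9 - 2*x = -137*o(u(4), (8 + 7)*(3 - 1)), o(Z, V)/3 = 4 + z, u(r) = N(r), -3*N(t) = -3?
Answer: -60605/2 ≈ -30303.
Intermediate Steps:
N(t) = 1 (N(t) = -⅓*(-3) = 1)
u(r) = 1
o(Z, V) = 0 (o(Z, V) = 3*(4 - 4) = 3*0 = 0)
x = 9/2 (x = 9/2 - (-137)*0/2 = 9/2 - ½*0 = 9/2 + 0 = 9/2 ≈ 4.5000)
x - 30307 = 9/2 - 30307 = -60605/2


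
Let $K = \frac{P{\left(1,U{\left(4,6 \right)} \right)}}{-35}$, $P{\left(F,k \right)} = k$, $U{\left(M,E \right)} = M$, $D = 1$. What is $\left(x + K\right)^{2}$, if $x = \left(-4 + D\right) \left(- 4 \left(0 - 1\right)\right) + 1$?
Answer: $\frac{151321}{1225} \approx 123.53$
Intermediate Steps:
$x = -11$ ($x = \left(-4 + 1\right) \left(- 4 \left(0 - 1\right)\right) + 1 = - 3 \left(\left(-4\right) \left(-1\right)\right) + 1 = \left(-3\right) 4 + 1 = -12 + 1 = -11$)
$K = - \frac{4}{35}$ ($K = \frac{4}{-35} = 4 \left(- \frac{1}{35}\right) = - \frac{4}{35} \approx -0.11429$)
$\left(x + K\right)^{2} = \left(-11 - \frac{4}{35}\right)^{2} = \left(- \frac{389}{35}\right)^{2} = \frac{151321}{1225}$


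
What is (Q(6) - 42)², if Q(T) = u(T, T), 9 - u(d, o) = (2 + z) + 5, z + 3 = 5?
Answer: 1764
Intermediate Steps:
z = 2 (z = -3 + 5 = 2)
u(d, o) = 0 (u(d, o) = 9 - ((2 + 2) + 5) = 9 - (4 + 5) = 9 - 1*9 = 9 - 9 = 0)
Q(T) = 0
(Q(6) - 42)² = (0 - 42)² = (-42)² = 1764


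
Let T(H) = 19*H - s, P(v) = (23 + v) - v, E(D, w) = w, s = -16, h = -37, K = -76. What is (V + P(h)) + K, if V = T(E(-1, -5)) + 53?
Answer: -79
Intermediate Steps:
P(v) = 23
T(H) = 16 + 19*H (T(H) = 19*H - 1*(-16) = 19*H + 16 = 16 + 19*H)
V = -26 (V = (16 + 19*(-5)) + 53 = (16 - 95) + 53 = -79 + 53 = -26)
(V + P(h)) + K = (-26 + 23) - 76 = -3 - 76 = -79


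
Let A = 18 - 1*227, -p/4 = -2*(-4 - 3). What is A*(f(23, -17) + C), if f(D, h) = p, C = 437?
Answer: -79629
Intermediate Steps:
p = -56 (p = -(-8)*(-4 - 3) = -(-8)*(-7) = -4*14 = -56)
f(D, h) = -56
A = -209 (A = 18 - 227 = -209)
A*(f(23, -17) + C) = -209*(-56 + 437) = -209*381 = -79629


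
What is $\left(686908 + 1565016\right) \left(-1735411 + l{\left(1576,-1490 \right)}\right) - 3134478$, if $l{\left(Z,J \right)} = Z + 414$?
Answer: $-3903535486482$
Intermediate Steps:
$l{\left(Z,J \right)} = 414 + Z$
$\left(686908 + 1565016\right) \left(-1735411 + l{\left(1576,-1490 \right)}\right) - 3134478 = \left(686908 + 1565016\right) \left(-1735411 + \left(414 + 1576\right)\right) - 3134478 = 2251924 \left(-1735411 + 1990\right) - 3134478 = 2251924 \left(-1733421\right) - 3134478 = -3903532352004 - 3134478 = -3903535486482$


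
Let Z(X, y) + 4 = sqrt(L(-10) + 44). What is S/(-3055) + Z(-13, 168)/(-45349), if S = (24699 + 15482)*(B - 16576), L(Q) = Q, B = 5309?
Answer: 20530368772343/138541195 - sqrt(34)/45349 ≈ 1.4819e+5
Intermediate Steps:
Z(X, y) = -4 + sqrt(34) (Z(X, y) = -4 + sqrt(-10 + 44) = -4 + sqrt(34))
S = -452719327 (S = (24699 + 15482)*(5309 - 16576) = 40181*(-11267) = -452719327)
S/(-3055) + Z(-13, 168)/(-45349) = -452719327/(-3055) + (-4 + sqrt(34))/(-45349) = -452719327*(-1/3055) + (-4 + sqrt(34))*(-1/45349) = 452719327/3055 + (4/45349 - sqrt(34)/45349) = 20530368772343/138541195 - sqrt(34)/45349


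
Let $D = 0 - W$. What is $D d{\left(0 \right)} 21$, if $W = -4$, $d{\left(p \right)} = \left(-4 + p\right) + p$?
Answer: $-336$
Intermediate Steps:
$d{\left(p \right)} = -4 + 2 p$
$D = 4$ ($D = 0 - -4 = 0 + 4 = 4$)
$D d{\left(0 \right)} 21 = 4 \left(-4 + 2 \cdot 0\right) 21 = 4 \left(-4 + 0\right) 21 = 4 \left(-4\right) 21 = \left(-16\right) 21 = -336$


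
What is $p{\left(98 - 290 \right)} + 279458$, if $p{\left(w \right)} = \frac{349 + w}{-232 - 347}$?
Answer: $\frac{161806025}{579} \approx 2.7946 \cdot 10^{5}$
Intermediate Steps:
$p{\left(w \right)} = - \frac{349}{579} - \frac{w}{579}$ ($p{\left(w \right)} = \frac{349 + w}{-579} = \left(349 + w\right) \left(- \frac{1}{579}\right) = - \frac{349}{579} - \frac{w}{579}$)
$p{\left(98 - 290 \right)} + 279458 = \left(- \frac{349}{579} - \frac{98 - 290}{579}\right) + 279458 = \left(- \frac{349}{579} - - \frac{64}{193}\right) + 279458 = \left(- \frac{349}{579} + \frac{64}{193}\right) + 279458 = - \frac{157}{579} + 279458 = \frac{161806025}{579}$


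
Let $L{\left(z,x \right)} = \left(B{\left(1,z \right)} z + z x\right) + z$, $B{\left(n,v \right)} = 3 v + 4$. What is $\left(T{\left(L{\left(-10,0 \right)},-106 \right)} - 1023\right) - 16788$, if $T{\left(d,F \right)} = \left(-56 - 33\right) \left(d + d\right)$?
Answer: $-62311$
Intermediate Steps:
$B{\left(n,v \right)} = 4 + 3 v$
$L{\left(z,x \right)} = z + x z + z \left(4 + 3 z\right)$ ($L{\left(z,x \right)} = \left(\left(4 + 3 z\right) z + z x\right) + z = \left(z \left(4 + 3 z\right) + x z\right) + z = \left(x z + z \left(4 + 3 z\right)\right) + z = z + x z + z \left(4 + 3 z\right)$)
$T{\left(d,F \right)} = - 178 d$ ($T{\left(d,F \right)} = - 89 \cdot 2 d = - 178 d$)
$\left(T{\left(L{\left(-10,0 \right)},-106 \right)} - 1023\right) - 16788 = \left(- 178 \left(- 10 \left(5 + 0 + 3 \left(-10\right)\right)\right) - 1023\right) - 16788 = \left(- 178 \left(- 10 \left(5 + 0 - 30\right)\right) - 1023\right) - 16788 = \left(- 178 \left(\left(-10\right) \left(-25\right)\right) - 1023\right) - 16788 = \left(\left(-178\right) 250 - 1023\right) - 16788 = \left(-44500 - 1023\right) - 16788 = -45523 - 16788 = -62311$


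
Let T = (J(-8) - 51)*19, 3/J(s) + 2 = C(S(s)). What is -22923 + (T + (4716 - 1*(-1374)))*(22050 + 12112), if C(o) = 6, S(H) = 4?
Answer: 350814975/2 ≈ 1.7541e+8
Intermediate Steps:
J(s) = 3/4 (J(s) = 3/(-2 + 6) = 3/4)
T = -3819/4 (T = (3/4 - 51)*19 = -201/4*19 = -3819/4 ≈ -954.75)
-22923 + (T + (4716 - 1*(-1374)))*(22050 + 12112) = -22923 + (-3819/4 + (4716 - 1*(-1374)))*(22050 + 12112) = -22923 + (-3819/4 + (4716 + 1374))*34162 = -22923 + (-3819/4 + 6090)*34162 = -22923 + (20541/4)*34162 = -22923 + 350860821/2 = 350814975/2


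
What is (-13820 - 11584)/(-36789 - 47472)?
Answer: 8468/28087 ≈ 0.30149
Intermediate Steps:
(-13820 - 11584)/(-36789 - 47472) = -25404/(-84261) = -25404*(-1/84261) = 8468/28087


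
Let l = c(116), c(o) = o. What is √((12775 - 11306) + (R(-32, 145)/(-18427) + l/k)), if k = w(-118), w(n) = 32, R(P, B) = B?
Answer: √8000536349258/73708 ≈ 38.375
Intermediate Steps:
l = 116
k = 32
√((12775 - 11306) + (R(-32, 145)/(-18427) + l/k)) = √((12775 - 11306) + (145/(-18427) + 116/32)) = √(1469 + (145*(-1/18427) + 116*(1/32))) = √(1469 + (-145/18427 + 29/8)) = √(1469 + 533223/147416) = √(217087327/147416) = √8000536349258/73708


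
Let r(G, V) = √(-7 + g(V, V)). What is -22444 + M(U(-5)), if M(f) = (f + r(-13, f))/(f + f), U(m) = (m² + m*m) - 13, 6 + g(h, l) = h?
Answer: -44887/2 + √6/37 ≈ -22443.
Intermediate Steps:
g(h, l) = -6 + h
r(G, V) = √(-13 + V) (r(G, V) = √(-7 + (-6 + V)) = √(-13 + V))
U(m) = -13 + 2*m² (U(m) = (m² + m²) - 13 = 2*m² - 13 = -13 + 2*m²)
M(f) = (f + √(-13 + f))/(2*f) (M(f) = (f + √(-13 + f))/(f + f) = (f + √(-13 + f))/((2*f)) = (f + √(-13 + f))*(1/(2*f)) = (f + √(-13 + f))/(2*f))
-22444 + M(U(-5)) = -22444 + ((-13 + 2*(-5)²) + √(-13 + (-13 + 2*(-5)²)))/(2*(-13 + 2*(-5)²)) = -22444 + ((-13 + 2*25) + √(-13 + (-13 + 2*25)))/(2*(-13 + 2*25)) = -22444 + ((-13 + 50) + √(-13 + (-13 + 50)))/(2*(-13 + 50)) = -22444 + (½)*(37 + √(-13 + 37))/37 = -22444 + (½)*(1/37)*(37 + √24) = -22444 + (½)*(1/37)*(37 + 2*√6) = -22444 + (½ + √6/37) = -44887/2 + √6/37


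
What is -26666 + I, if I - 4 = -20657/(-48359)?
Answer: -1289327001/48359 ≈ -26662.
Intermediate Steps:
I = 214093/48359 (I = 4 - 20657/(-48359) = 4 - 20657*(-1/48359) = 4 + 20657/48359 = 214093/48359 ≈ 4.4272)
-26666 + I = -26666 + 214093/48359 = -1289327001/48359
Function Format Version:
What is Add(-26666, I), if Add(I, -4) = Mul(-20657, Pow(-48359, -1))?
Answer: Rational(-1289327001, 48359) ≈ -26662.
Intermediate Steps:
I = Rational(214093, 48359) (I = Add(4, Mul(-20657, Pow(-48359, -1))) = Add(4, Mul(-20657, Rational(-1, 48359))) = Add(4, Rational(20657, 48359)) = Rational(214093, 48359) ≈ 4.4272)
Add(-26666, I) = Add(-26666, Rational(214093, 48359)) = Rational(-1289327001, 48359)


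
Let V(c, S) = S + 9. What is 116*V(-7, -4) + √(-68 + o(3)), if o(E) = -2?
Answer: 580 + I*√70 ≈ 580.0 + 8.3666*I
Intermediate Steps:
V(c, S) = 9 + S
116*V(-7, -4) + √(-68 + o(3)) = 116*(9 - 4) + √(-68 - 2) = 116*5 + √(-70) = 580 + I*√70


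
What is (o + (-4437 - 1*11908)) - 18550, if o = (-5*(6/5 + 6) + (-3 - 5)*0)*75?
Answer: -37595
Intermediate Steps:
o = -2700 (o = (-5*(6*(⅕) + 6) - 8*0)*75 = (-5*(6/5 + 6) + 0)*75 = (-5*36/5 + 0)*75 = (-36 + 0)*75 = -36*75 = -2700)
(o + (-4437 - 1*11908)) - 18550 = (-2700 + (-4437 - 1*11908)) - 18550 = (-2700 + (-4437 - 11908)) - 18550 = (-2700 - 16345) - 18550 = -19045 - 18550 = -37595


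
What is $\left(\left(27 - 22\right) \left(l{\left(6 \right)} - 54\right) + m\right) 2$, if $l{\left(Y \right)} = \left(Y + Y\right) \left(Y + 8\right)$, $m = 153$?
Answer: $1446$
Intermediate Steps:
$l{\left(Y \right)} = 2 Y \left(8 + Y\right)$
$\left(\left(27 - 22\right) \left(l{\left(6 \right)} - 54\right) + m\right) 2 = \left(\left(27 - 22\right) \left(2 \cdot 6 \left(8 + 6\right) - 54\right) + 153\right) 2 = \left(5 \left(2 \cdot 6 \cdot 14 - 54\right) + 153\right) 2 = \left(5 \left(168 - 54\right) + 153\right) 2 = \left(5 \cdot 114 + 153\right) 2 = \left(570 + 153\right) 2 = 723 \cdot 2 = 1446$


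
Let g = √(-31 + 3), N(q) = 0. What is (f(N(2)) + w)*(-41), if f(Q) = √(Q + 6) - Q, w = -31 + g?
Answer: 1271 - 41*√6 - 82*I*√7 ≈ 1170.6 - 216.95*I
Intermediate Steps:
g = 2*I*√7 (g = √(-28) = 2*I*√7 ≈ 5.2915*I)
w = -31 + 2*I*√7 ≈ -31.0 + 5.2915*I
f(Q) = √(6 + Q) - Q
(f(N(2)) + w)*(-41) = ((√(6 + 0) - 1*0) + (-31 + 2*I*√7))*(-41) = ((√6 + 0) + (-31 + 2*I*√7))*(-41) = (√6 + (-31 + 2*I*√7))*(-41) = (-31 + √6 + 2*I*√7)*(-41) = 1271 - 41*√6 - 82*I*√7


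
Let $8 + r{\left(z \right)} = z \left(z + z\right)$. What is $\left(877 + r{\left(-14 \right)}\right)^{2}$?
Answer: $1590121$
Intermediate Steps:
$r{\left(z \right)} = -8 + 2 z^{2}$ ($r{\left(z \right)} = -8 + z \left(z + z\right) = -8 + z 2 z = -8 + 2 z^{2}$)
$\left(877 + r{\left(-14 \right)}\right)^{2} = \left(877 - \left(8 - 2 \left(-14\right)^{2}\right)\right)^{2} = \left(877 + \left(-8 + 2 \cdot 196\right)\right)^{2} = \left(877 + \left(-8 + 392\right)\right)^{2} = \left(877 + 384\right)^{2} = 1261^{2} = 1590121$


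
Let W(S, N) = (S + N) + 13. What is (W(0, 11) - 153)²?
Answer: 16641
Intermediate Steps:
W(S, N) = 13 + N + S (W(S, N) = (N + S) + 13 = 13 + N + S)
(W(0, 11) - 153)² = ((13 + 11 + 0) - 153)² = (24 - 153)² = (-129)² = 16641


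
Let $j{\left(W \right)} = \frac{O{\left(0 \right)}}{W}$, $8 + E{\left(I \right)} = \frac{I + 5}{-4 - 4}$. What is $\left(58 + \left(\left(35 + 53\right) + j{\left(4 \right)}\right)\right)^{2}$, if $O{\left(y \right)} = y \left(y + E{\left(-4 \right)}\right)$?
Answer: $21316$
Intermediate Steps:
$E{\left(I \right)} = - \frac{69}{8} - \frac{I}{8}$ ($E{\left(I \right)} = -8 + \frac{I + 5}{-4 - 4} = -8 + \frac{5 + I}{-8} = -8 + \left(5 + I\right) \left(- \frac{1}{8}\right) = -8 - \left(\frac{5}{8} + \frac{I}{8}\right) = - \frac{69}{8} - \frac{I}{8}$)
$O{\left(y \right)} = y \left(- \frac{65}{8} + y\right)$ ($O{\left(y \right)} = y \left(y - \frac{65}{8}\right) = y \left(- \frac{65}{8} + y\right)$)
$j{\left(W \right)} = 0$ ($j{\left(W \right)} = \frac{\frac{1}{8} \cdot 0 \left(-65 + 8 \cdot 0\right)}{W} = \frac{\frac{1}{8} \cdot 0 \left(-65 + 0\right)}{W} = \frac{\frac{1}{8} \cdot 0 \left(-65\right)}{W} = \frac{0}{W} = 0$)
$\left(58 + \left(\left(35 + 53\right) + j{\left(4 \right)}\right)\right)^{2} = \left(58 + \left(\left(35 + 53\right) + 0\right)\right)^{2} = \left(58 + \left(88 + 0\right)\right)^{2} = \left(58 + 88\right)^{2} = 146^{2} = 21316$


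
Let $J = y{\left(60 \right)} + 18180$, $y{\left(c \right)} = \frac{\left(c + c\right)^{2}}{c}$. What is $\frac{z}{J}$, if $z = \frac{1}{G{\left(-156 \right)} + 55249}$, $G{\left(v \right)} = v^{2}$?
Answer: $\frac{1}{1465955700} \approx 6.8215 \cdot 10^{-10}$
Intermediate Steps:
$z = \frac{1}{79585}$ ($z = \frac{1}{\left(-156\right)^{2} + 55249} = \frac{1}{24336 + 55249} = \frac{1}{79585} \approx 1.2565 \cdot 10^{-5}$)
$y{\left(c \right)} = 4 c$ ($y{\left(c \right)} = \frac{\left(2 c\right)^{2}}{c} = \frac{4 c^{2}}{c} = 4 c$)
$J = 18420$ ($J = 4 \cdot 60 + 18180 = 240 + 18180 = 18420$)
$\frac{z}{J} = \frac{1}{79585 \cdot 18420} = \frac{1}{79585} \cdot \frac{1}{18420} = \frac{1}{1465955700}$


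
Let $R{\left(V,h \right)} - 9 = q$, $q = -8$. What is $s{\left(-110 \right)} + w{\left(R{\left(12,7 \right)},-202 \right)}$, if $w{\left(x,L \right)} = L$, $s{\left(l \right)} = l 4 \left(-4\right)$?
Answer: $1558$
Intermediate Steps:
$s{\left(l \right)} = - 16 l$ ($s{\left(l \right)} = 4 l \left(-4\right) = - 16 l$)
$R{\left(V,h \right)} = 1$ ($R{\left(V,h \right)} = 9 - 8 = 1$)
$s{\left(-110 \right)} + w{\left(R{\left(12,7 \right)},-202 \right)} = \left(-16\right) \left(-110\right) - 202 = 1760 - 202 = 1558$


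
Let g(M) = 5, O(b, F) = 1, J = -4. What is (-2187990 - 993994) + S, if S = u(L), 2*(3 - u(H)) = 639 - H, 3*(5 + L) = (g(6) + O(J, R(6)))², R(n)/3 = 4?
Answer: -3182297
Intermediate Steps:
R(n) = 12 (R(n) = 3*4 = 12)
L = 7 (L = -5 + (5 + 1)²/3 = -5 + (⅓)*6² = -5 + (⅓)*36 = -5 + 12 = 7)
u(H) = -633/2 + H/2 (u(H) = 3 - (639 - H)/2 = 3 + (-639/2 + H/2) = -633/2 + H/2)
S = -313 (S = -633/2 + (½)*7 = -633/2 + 7/2 = -313)
(-2187990 - 993994) + S = (-2187990 - 993994) - 313 = -3181984 - 313 = -3182297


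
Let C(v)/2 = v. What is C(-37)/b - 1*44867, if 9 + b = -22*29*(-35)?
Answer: -1001476381/22321 ≈ -44867.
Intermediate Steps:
b = 22321 (b = -9 - 22*29*(-35) = -9 - 638*(-35) = -9 + 22330 = 22321)
C(v) = 2*v
C(-37)/b - 1*44867 = (2*(-37))/22321 - 1*44867 = -74*1/22321 - 44867 = -74/22321 - 44867 = -1001476381/22321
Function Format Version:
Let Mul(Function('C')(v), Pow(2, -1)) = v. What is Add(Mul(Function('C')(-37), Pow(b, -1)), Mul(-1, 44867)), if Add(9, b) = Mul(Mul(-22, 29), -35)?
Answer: Rational(-1001476381, 22321) ≈ -44867.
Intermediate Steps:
b = 22321 (b = Add(-9, Mul(Mul(-22, 29), -35)) = Add(-9, Mul(-638, -35)) = Add(-9, 22330) = 22321)
Function('C')(v) = Mul(2, v)
Add(Mul(Function('C')(-37), Pow(b, -1)), Mul(-1, 44867)) = Add(Mul(Mul(2, -37), Pow(22321, -1)), Mul(-1, 44867)) = Add(Mul(-74, Rational(1, 22321)), -44867) = Add(Rational(-74, 22321), -44867) = Rational(-1001476381, 22321)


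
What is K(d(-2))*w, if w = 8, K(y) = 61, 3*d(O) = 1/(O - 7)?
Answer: 488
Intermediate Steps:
d(O) = 1/(3*(-7 + O)) (d(O) = 1/(3*(O - 7)) = 1/(3*(-7 + O)))
K(d(-2))*w = 61*8 = 488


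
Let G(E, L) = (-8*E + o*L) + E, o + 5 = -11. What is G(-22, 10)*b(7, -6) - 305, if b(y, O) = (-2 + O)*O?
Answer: -593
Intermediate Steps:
o = -16 (o = -5 - 11 = -16)
b(y, O) = O*(-2 + O)
G(E, L) = -16*L - 7*E (G(E, L) = (-8*E - 16*L) + E = (-16*L - 8*E) + E = -16*L - 7*E)
G(-22, 10)*b(7, -6) - 305 = (-16*10 - 7*(-22))*(-6*(-2 - 6)) - 305 = (-160 + 154)*(-6*(-8)) - 305 = -6*48 - 305 = -288 - 305 = -593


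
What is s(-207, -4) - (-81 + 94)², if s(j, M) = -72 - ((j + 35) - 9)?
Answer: -60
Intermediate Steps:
s(j, M) = -98 - j (s(j, M) = -72 - ((35 + j) - 9) = -72 - (26 + j) = -72 + (-26 - j) = -98 - j)
s(-207, -4) - (-81 + 94)² = (-98 - 1*(-207)) - (-81 + 94)² = (-98 + 207) - 1*13² = 109 - 1*169 = 109 - 169 = -60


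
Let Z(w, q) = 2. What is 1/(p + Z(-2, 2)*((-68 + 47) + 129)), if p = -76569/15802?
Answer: 15802/3336663 ≈ 0.0047359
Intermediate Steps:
p = -76569/15802 (p = -76569*1/15802 = -76569/15802 ≈ -4.8455)
1/(p + Z(-2, 2)*((-68 + 47) + 129)) = 1/(-76569/15802 + 2*((-68 + 47) + 129)) = 1/(-76569/15802 + 2*(-21 + 129)) = 1/(-76569/15802 + 2*108) = 1/(-76569/15802 + 216) = 1/(3336663/15802) = 15802/3336663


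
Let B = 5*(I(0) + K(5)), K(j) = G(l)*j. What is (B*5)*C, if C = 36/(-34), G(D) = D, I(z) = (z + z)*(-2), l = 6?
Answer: -13500/17 ≈ -794.12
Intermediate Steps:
I(z) = -4*z (I(z) = (2*z)*(-2) = -4*z)
C = -18/17 (C = 36*(-1/34) = -18/17 ≈ -1.0588)
K(j) = 6*j
B = 150 (B = 5*(-4*0 + 6*5) = 5*(0 + 30) = 5*30 = 150)
(B*5)*C = (150*5)*(-18/17) = 750*(-18/17) = -13500/17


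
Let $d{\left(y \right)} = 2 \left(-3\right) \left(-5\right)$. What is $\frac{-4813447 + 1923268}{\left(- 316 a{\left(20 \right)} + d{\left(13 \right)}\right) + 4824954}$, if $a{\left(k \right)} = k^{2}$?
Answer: $- \frac{2890179}{4698584} \approx -0.61512$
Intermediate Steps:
$d{\left(y \right)} = 30$ ($d{\left(y \right)} = \left(-6\right) \left(-5\right) = 30$)
$\frac{-4813447 + 1923268}{\left(- 316 a{\left(20 \right)} + d{\left(13 \right)}\right) + 4824954} = \frac{-4813447 + 1923268}{\left(- 316 \cdot 20^{2} + 30\right) + 4824954} = - \frac{2890179}{\left(\left(-316\right) 400 + 30\right) + 4824954} = - \frac{2890179}{\left(-126400 + 30\right) + 4824954} = - \frac{2890179}{-126370 + 4824954} = - \frac{2890179}{4698584}$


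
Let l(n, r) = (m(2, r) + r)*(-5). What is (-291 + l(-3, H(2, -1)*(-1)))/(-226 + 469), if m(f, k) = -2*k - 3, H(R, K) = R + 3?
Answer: -301/243 ≈ -1.2387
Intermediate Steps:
H(R, K) = 3 + R
m(f, k) = -3 - 2*k
l(n, r) = 15 + 5*r (l(n, r) = ((-3 - 2*r) + r)*(-5) = (-3 - r)*(-5) = 15 + 5*r)
(-291 + l(-3, H(2, -1)*(-1)))/(-226 + 469) = (-291 + (15 + 5*((3 + 2)*(-1))))/(-226 + 469) = (-291 + (15 + 5*(5*(-1))))/243 = (-291 + (15 + 5*(-5)))*(1/243) = (-291 + (15 - 25))*(1/243) = (-291 - 10)*(1/243) = -301*1/243 = -301/243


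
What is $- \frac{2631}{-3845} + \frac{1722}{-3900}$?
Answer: $\frac{121327}{499850} \approx 0.24273$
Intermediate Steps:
$- \frac{2631}{-3845} + \frac{1722}{-3900} = \left(-2631\right) \left(- \frac{1}{3845}\right) + 1722 \left(- \frac{1}{3900}\right) = \frac{2631}{3845} - \frac{287}{650} = \frac{121327}{499850}$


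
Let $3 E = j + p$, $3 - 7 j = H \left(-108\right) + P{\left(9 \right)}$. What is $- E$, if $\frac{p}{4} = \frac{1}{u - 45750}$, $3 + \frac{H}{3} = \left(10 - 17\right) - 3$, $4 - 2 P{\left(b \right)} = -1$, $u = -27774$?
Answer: $\frac{154823177}{772002} \approx 200.55$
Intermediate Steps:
$P{\left(b \right)} = \frac{5}{2}$ ($P{\left(b \right)} = 2 - - \frac{1}{2} = 2 + \frac{1}{2} = \frac{5}{2}$)
$H = -39$ ($H = -9 + 3 \left(\left(10 - 17\right) - 3\right) = -9 + 3 \left(-7 - 3\right) = -9 + 3 \left(-10\right) = -9 - 30 = -39$)
$j = - \frac{8423}{14}$ ($j = \frac{3}{7} - \frac{\left(-39\right) \left(-108\right) + \frac{5}{2}}{7} = \frac{3}{7} - \frac{4212 + \frac{5}{2}}{7} = \frac{3}{7} - \frac{8429}{14} = - \frac{8423}{14} \approx -601.64$)
$p = - \frac{1}{18381}$ ($p = \frac{4}{-27774 - 45750} = \frac{4}{-73524} = 4 \left(- \frac{1}{73524}\right) = - \frac{1}{18381} \approx -5.4404 \cdot 10^{-5}$)
$E = - \frac{154823177}{772002}$ ($E = \frac{- \frac{8423}{14} - \frac{1}{18381}}{3} = \frac{1}{3} \left(- \frac{154823177}{257334}\right) = - \frac{154823177}{772002} \approx -200.55$)
$- E = \left(-1\right) \left(- \frac{154823177}{772002}\right) = \frac{154823177}{772002}$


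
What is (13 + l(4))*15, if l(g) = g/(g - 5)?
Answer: 135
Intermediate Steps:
l(g) = g/(-5 + g)
(13 + l(4))*15 = (13 + 4/(-5 + 4))*15 = (13 + 4/(-1))*15 = (13 + 4*(-1))*15 = (13 - 4)*15 = 9*15 = 135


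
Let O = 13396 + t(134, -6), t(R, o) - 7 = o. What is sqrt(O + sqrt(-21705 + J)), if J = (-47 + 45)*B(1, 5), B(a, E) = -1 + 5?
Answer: sqrt(13397 + I*sqrt(21713)) ≈ 115.75 + 0.6365*I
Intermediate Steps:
t(R, o) = 7 + o
B(a, E) = 4
J = -8 (J = (-47 + 45)*4 = -2*4 = -8)
O = 13397 (O = 13396 + (7 - 6) = 13396 + 1 = 13397)
sqrt(O + sqrt(-21705 + J)) = sqrt(13397 + sqrt(-21705 - 8)) = sqrt(13397 + sqrt(-21713)) = sqrt(13397 + I*sqrt(21713))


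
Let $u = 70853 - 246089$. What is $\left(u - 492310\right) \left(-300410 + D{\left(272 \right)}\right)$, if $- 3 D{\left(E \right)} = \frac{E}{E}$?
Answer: $\frac{601613149126}{3} \approx 2.0054 \cdot 10^{11}$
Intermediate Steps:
$u = -175236$ ($u = 70853 - 246089 = -175236$)
$D{\left(E \right)} = - \frac{1}{3}$ ($D{\left(E \right)} = - \frac{E \frac{1}{E}}{3} = \left(- \frac{1}{3}\right) 1 = - \frac{1}{3}$)
$\left(u - 492310\right) \left(-300410 + D{\left(272 \right)}\right) = \left(-175236 - 492310\right) \left(-300410 - \frac{1}{3}\right) = \left(-667546\right) \left(- \frac{901231}{3}\right) = \frac{601613149126}{3}$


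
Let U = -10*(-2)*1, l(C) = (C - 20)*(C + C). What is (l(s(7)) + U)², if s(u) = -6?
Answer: 110224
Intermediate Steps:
l(C) = 2*C*(-20 + C) (l(C) = (-20 + C)*(2*C) = 2*C*(-20 + C))
U = 20 (U = 20*1 = 20)
(l(s(7)) + U)² = (2*(-6)*(-20 - 6) + 20)² = (2*(-6)*(-26) + 20)² = (312 + 20)² = 332² = 110224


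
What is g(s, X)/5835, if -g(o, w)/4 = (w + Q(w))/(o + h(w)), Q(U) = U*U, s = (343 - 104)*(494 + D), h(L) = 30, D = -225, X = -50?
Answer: -1960/75062607 ≈ -2.6112e-5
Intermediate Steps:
s = 64291 (s = (343 - 104)*(494 - 225) = 239*269 = 64291)
Q(U) = U²
g(o, w) = -4*(w + w²)/(30 + o) (g(o, w) = -4*(w + w²)/(o + 30) = -4*(w + w²)/(30 + o))
g(s, X)/5835 = (4*(-50)*(-1 - 1*(-50))/(30 + 64291))/5835 = (4*(-50)*(-1 + 50)/64321)*(1/5835) = (4*(-50)*(1/64321)*49)*(1/5835) = -9800/64321*1/5835 = -1960/75062607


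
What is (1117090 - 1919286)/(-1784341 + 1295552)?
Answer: 802196/488789 ≈ 1.6412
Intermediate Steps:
(1117090 - 1919286)/(-1784341 + 1295552) = -802196/(-488789) = -802196*(-1/488789) = 802196/488789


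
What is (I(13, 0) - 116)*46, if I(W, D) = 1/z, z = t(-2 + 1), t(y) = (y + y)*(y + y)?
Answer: -10649/2 ≈ -5324.5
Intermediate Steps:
t(y) = 4*y² (t(y) = (2*y)*(2*y) = 4*y²)
z = 4 (z = 4*(-2 + 1)² = 4*(-1)² = 4*1 = 4)
I(W, D) = ¼ (I(W, D) = 1/4 = ¼)
(I(13, 0) - 116)*46 = (¼ - 116)*46 = -463/4*46 = -10649/2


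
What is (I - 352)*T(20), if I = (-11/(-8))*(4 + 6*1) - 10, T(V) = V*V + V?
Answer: -146265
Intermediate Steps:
T(V) = V + V² (T(V) = V² + V = V + V²)
I = 15/4 (I = (-11*(-⅛))*(4 + 6) - 10 = (11/8)*10 - 10 = 55/4 - 10 = 15/4 ≈ 3.7500)
(I - 352)*T(20) = (15/4 - 352)*(20*(1 + 20)) = -6965*21 = -1393/4*420 = -146265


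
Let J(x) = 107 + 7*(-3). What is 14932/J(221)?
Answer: 7466/43 ≈ 173.63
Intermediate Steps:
J(x) = 86 (J(x) = 107 - 21 = 86)
14932/J(221) = 14932/86 = 14932*(1/86) = 7466/43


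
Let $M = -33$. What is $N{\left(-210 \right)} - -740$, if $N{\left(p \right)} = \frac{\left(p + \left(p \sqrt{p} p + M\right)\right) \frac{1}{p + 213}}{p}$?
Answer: $\frac{51827}{70} - 70 i \sqrt{210} \approx 740.39 - 1014.4 i$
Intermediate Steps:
$N{\left(p \right)} = \frac{-33 + p + p^{\frac{5}{2}}}{p \left(213 + p\right)}$ ($N{\left(p \right)} = \frac{\left(p + \left(p \sqrt{p} p - 33\right)\right) \frac{1}{p + 213}}{p} = \frac{\left(p + \left(p^{\frac{3}{2}} p - 33\right)\right) \frac{1}{213 + p}}{p} = \frac{\left(p + \left(p^{\frac{5}{2}} - 33\right)\right) \frac{1}{213 + p}}{p} = \frac{\left(p + \left(-33 + p^{\frac{5}{2}}\right)\right) \frac{1}{213 + p}}{p} = \frac{\left(-33 + p + p^{\frac{5}{2}}\right) \frac{1}{213 + p}}{p} = \frac{\frac{1}{213 + p} \left(-33 + p + p^{\frac{5}{2}}\right)}{p} = \frac{-33 + p + p^{\frac{5}{2}}}{p \left(213 + p\right)}$)
$N{\left(-210 \right)} - -740 = \frac{-33 - 210 + \left(-210\right)^{\frac{5}{2}}}{\left(-210\right) \left(213 - 210\right)} - -740 = - \frac{-33 - 210 + 44100 i \sqrt{210}}{210 \cdot 3} + 740 = \left(- \frac{1}{210}\right) \frac{1}{3} \left(-243 + 44100 i \sqrt{210}\right) + 740 = \left(\frac{27}{70} - 70 i \sqrt{210}\right) + 740 = \frac{51827}{70} - 70 i \sqrt{210}$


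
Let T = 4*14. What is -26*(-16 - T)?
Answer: 1872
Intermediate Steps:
T = 56
-26*(-16 - T) = -26*(-16 - 1*56) = -26*(-16 - 56) = -26*(-72) = 1872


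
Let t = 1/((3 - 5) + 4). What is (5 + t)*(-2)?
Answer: -11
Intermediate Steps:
t = ½ (t = 1/(-2 + 4) = 1/2 = ½ ≈ 0.50000)
(5 + t)*(-2) = (5 + ½)*(-2) = (11/2)*(-2) = -11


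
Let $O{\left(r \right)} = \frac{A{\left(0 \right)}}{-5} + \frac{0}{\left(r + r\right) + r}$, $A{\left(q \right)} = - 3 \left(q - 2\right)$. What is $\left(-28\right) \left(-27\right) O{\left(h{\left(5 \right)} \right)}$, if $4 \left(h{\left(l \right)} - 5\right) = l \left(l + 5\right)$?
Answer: $- \frac{4536}{5} \approx -907.2$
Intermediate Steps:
$h{\left(l \right)} = 5 + \frac{l \left(5 + l\right)}{4}$ ($h{\left(l \right)} = 5 + \frac{l \left(l + 5\right)}{4} = 5 + \frac{l \left(5 + l\right)}{4}$)
$A{\left(q \right)} = 6 - 3 q$ ($A{\left(q \right)} = - 3 \left(-2 + q\right) = 6 - 3 q$)
$O{\left(r \right)} = - \frac{6}{5}$ ($O{\left(r \right)} = \frac{6 - 0}{-5} + \frac{0}{\left(r + r\right) + r} = \left(6 + 0\right) \left(- \frac{1}{5}\right) + \frac{0}{2 r + r} = 6 \left(- \frac{1}{5}\right) + \frac{0}{3 r} = - \frac{6}{5} + 0 \frac{1}{3 r} = - \frac{6}{5} + 0 = - \frac{6}{5}$)
$\left(-28\right) \left(-27\right) O{\left(h{\left(5 \right)} \right)} = \left(-28\right) \left(-27\right) \left(- \frac{6}{5}\right) = 756 \left(- \frac{6}{5}\right) = - \frac{4536}{5}$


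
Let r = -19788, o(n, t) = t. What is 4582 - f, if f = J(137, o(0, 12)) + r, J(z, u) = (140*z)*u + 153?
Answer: -205943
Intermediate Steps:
J(z, u) = 153 + 140*u*z (J(z, u) = 140*u*z + 153 = 153 + 140*u*z)
f = 210525 (f = (153 + 140*12*137) - 19788 = (153 + 230160) - 19788 = 230313 - 19788 = 210525)
4582 - f = 4582 - 1*210525 = 4582 - 210525 = -205943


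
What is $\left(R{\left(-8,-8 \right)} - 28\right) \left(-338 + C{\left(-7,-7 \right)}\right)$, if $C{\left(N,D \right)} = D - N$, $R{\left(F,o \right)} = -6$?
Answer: $11492$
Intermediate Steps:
$\left(R{\left(-8,-8 \right)} - 28\right) \left(-338 + C{\left(-7,-7 \right)}\right) = \left(-6 - 28\right) \left(-338 - 0\right) = - 34 \left(-338 + \left(-7 + 7\right)\right) = - 34 \left(-338 + 0\right) = \left(-34\right) \left(-338\right) = 11492$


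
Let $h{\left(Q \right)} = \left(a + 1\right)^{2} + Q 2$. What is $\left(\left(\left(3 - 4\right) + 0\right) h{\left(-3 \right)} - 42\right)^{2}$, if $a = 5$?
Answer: $5184$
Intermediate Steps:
$h{\left(Q \right)} = 36 + 2 Q$ ($h{\left(Q \right)} = \left(5 + 1\right)^{2} + Q 2 = 6^{2} + 2 Q = 36 + 2 Q$)
$\left(\left(\left(3 - 4\right) + 0\right) h{\left(-3 \right)} - 42\right)^{2} = \left(\left(\left(3 - 4\right) + 0\right) \left(36 + 2 \left(-3\right)\right) - 42\right)^{2} = \left(\left(-1 + 0\right) \left(36 - 6\right) - 42\right)^{2} = \left(\left(-1\right) 30 - 42\right)^{2} = \left(-30 - 42\right)^{2} = \left(-72\right)^{2} = 5184$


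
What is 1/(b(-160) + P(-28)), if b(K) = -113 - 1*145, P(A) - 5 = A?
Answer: -1/281 ≈ -0.0035587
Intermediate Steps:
P(A) = 5 + A
b(K) = -258 (b(K) = -113 - 145 = -258)
1/(b(-160) + P(-28)) = 1/(-258 + (5 - 28)) = 1/(-258 - 23) = 1/(-281) = -1/281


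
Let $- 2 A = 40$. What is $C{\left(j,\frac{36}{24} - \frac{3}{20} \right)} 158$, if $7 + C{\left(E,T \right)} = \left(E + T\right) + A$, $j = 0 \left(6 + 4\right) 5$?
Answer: $- \frac{40527}{10} \approx -4052.7$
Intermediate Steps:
$A = -20$ ($A = \left(- \frac{1}{2}\right) 40 = -20$)
$j = 0$ ($j = 0 \cdot 10 \cdot 5 = 0 \cdot 5 = 0$)
$C{\left(E,T \right)} = -27 + E + T$ ($C{\left(E,T \right)} = -7 - \left(20 - E - T\right) = -7 + \left(-20 + E + T\right) = -27 + E + T$)
$C{\left(j,\frac{36}{24} - \frac{3}{20} \right)} 158 = \left(-27 + 0 + \left(\frac{36}{24} - \frac{3}{20}\right)\right) 158 = \left(-27 + 0 + \left(36 \cdot \frac{1}{24} - \frac{3}{20}\right)\right) 158 = \left(-27 + 0 + \left(\frac{3}{2} - \frac{3}{20}\right)\right) 158 = \left(-27 + 0 + \frac{27}{20}\right) 158 = \left(- \frac{513}{20}\right) 158 = - \frac{40527}{10}$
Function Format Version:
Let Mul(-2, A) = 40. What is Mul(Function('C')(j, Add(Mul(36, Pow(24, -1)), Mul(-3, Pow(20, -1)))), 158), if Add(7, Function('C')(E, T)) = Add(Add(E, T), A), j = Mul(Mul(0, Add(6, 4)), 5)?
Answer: Rational(-40527, 10) ≈ -4052.7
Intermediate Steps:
A = -20 (A = Mul(Rational(-1, 2), 40) = -20)
j = 0 (j = Mul(Mul(0, 10), 5) = Mul(0, 5) = 0)
Function('C')(E, T) = Add(-27, E, T) (Function('C')(E, T) = Add(-7, Add(Add(E, T), -20)) = Add(-7, Add(-20, E, T)) = Add(-27, E, T))
Mul(Function('C')(j, Add(Mul(36, Pow(24, -1)), Mul(-3, Pow(20, -1)))), 158) = Mul(Add(-27, 0, Add(Mul(36, Pow(24, -1)), Mul(-3, Pow(20, -1)))), 158) = Mul(Add(-27, 0, Add(Mul(36, Rational(1, 24)), Mul(-3, Rational(1, 20)))), 158) = Mul(Add(-27, 0, Add(Rational(3, 2), Rational(-3, 20))), 158) = Mul(Add(-27, 0, Rational(27, 20)), 158) = Mul(Rational(-513, 20), 158) = Rational(-40527, 10)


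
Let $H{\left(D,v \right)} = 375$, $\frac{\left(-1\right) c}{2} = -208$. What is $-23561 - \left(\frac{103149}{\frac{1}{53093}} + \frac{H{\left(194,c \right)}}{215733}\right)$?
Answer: $- \frac{393821556401923}{71911} \approx -5.4765 \cdot 10^{9}$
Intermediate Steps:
$c = 416$ ($c = \left(-2\right) \left(-208\right) = 416$)
$-23561 - \left(\frac{103149}{\frac{1}{53093}} + \frac{H{\left(194,c \right)}}{215733}\right) = -23561 - \left(\frac{103149}{\frac{1}{53093}} + \frac{375}{215733}\right) = -23561 - \left(103149 \frac{1}{\frac{1}{53093}} + 375 \cdot \frac{1}{215733}\right) = -23561 - \left(103149 \cdot 53093 + \frac{125}{71911}\right) = -23561 - \left(5476489857 + \frac{125}{71911}\right) = -23561 - \frac{393819862106852}{71911} = - \frac{393821556401923}{71911}$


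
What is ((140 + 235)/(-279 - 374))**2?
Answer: 140625/426409 ≈ 0.32979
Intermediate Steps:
((140 + 235)/(-279 - 374))**2 = (375/(-653))**2 = (375*(-1/653))**2 = (-375/653)**2 = 140625/426409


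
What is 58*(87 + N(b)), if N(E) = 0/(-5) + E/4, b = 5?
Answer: 10237/2 ≈ 5118.5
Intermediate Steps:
N(E) = E/4 (N(E) = 0*(-⅕) + E*(¼) = 0 + E/4 = E/4)
58*(87 + N(b)) = 58*(87 + (¼)*5) = 58*(87 + 5/4) = 58*(353/4) = 10237/2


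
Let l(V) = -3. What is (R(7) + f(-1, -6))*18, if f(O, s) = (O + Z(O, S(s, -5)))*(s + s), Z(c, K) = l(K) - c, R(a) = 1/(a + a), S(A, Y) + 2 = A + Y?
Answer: 4545/7 ≈ 649.29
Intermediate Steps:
S(A, Y) = -2 + A + Y (S(A, Y) = -2 + (A + Y) = -2 + A + Y)
R(a) = 1/(2*a)
Z(c, K) = -3 - c
f(O, s) = -6*s (f(O, s) = (O + (-3 - O))*(s + s) = -6*s)
(R(7) + f(-1, -6))*18 = ((½)/7 - 6*(-6))*18 = ((½)*(⅐) + 36)*18 = (1/14 + 36)*18 = (505/14)*18 = 4545/7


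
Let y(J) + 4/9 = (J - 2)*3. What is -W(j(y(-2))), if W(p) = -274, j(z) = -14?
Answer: 274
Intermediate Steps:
y(J) = -58/9 + 3*J (y(J) = -4/9 + (J - 2)*3 = -4/9 + (-2 + J)*3 = -4/9 + (-6 + 3*J) = -58/9 + 3*J)
-W(j(y(-2))) = -1*(-274) = 274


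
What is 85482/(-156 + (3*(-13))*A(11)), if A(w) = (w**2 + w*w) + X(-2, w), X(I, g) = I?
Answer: -14247/1586 ≈ -8.9830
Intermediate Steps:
A(w) = -2 + 2*w**2 (A(w) = (w**2 + w*w) - 2 = (w**2 + w**2) - 2 = 2*w**2 - 2 = -2 + 2*w**2)
85482/(-156 + (3*(-13))*A(11)) = 85482/(-156 + (3*(-13))*(-2 + 2*11**2)) = 85482/(-156 - 39*(-2 + 2*121)) = 85482/(-156 - 39*(-2 + 242)) = 85482/(-156 - 39*240) = 85482/(-156 - 9360) = 85482/(-9516) = 85482*(-1/9516) = -14247/1586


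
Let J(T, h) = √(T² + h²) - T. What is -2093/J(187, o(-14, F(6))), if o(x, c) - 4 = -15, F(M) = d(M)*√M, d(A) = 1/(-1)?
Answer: -35581/11 - 2093*√290/11 ≈ -6474.9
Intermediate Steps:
d(A) = -1 (d(A) = 1*(-1) = -1)
F(M) = -√M
o(x, c) = -11 (o(x, c) = 4 - 15 = -11)
-2093/J(187, o(-14, F(6))) = -2093/(√(187² + (-11)²) - 1*187) = -2093/(√(34969 + 121) - 187) = -2093/(√35090 - 187) = -2093/(11*√290 - 187) = -2093/(-187 + 11*√290)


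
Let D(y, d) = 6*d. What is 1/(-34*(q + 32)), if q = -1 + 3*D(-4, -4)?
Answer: 1/1394 ≈ 0.00071736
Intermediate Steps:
q = -73 (q = -1 + 3*(6*(-4)) = -1 + 3*(-24) = -1 - 72 = -73)
1/(-34*(q + 32)) = 1/(-34*(-73 + 32)) = 1/(-34*(-41)) = 1/1394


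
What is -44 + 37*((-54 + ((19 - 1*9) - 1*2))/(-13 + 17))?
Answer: -939/2 ≈ -469.50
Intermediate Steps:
-44 + 37*((-54 + ((19 - 1*9) - 1*2))/(-13 + 17)) = -44 + 37*((-54 + ((19 - 9) - 2))/4) = -44 + 37*((-54 + (10 - 2))*(¼)) = -44 + 37*((-54 + 8)*(¼)) = -44 + 37*(-46*¼) = -44 + 37*(-23/2) = -44 - 851/2 = -939/2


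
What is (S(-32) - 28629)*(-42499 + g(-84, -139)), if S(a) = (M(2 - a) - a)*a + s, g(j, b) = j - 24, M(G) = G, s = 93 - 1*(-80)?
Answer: 1302410776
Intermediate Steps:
s = 173 (s = 93 + 80 = 173)
g(j, b) = -24 + j
S(a) = 173 + a*(2 - 2*a) (S(a) = ((2 - a) - a)*a + 173 = (2 - 2*a)*a + 173 = a*(2 - 2*a) + 173 = 173 + a*(2 - 2*a))
(S(-32) - 28629)*(-42499 + g(-84, -139)) = ((173 - 1*(-32)**2 - 1*(-32)*(-2 - 32)) - 28629)*(-42499 + (-24 - 84)) = ((173 - 1*1024 - 1*(-32)*(-34)) - 28629)*(-42499 - 108) = ((173 - 1024 - 1088) - 28629)*(-42607) = (-1939 - 28629)*(-42607) = -30568*(-42607) = 1302410776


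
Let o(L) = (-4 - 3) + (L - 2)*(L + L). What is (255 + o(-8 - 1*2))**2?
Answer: 238144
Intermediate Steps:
o(L) = -7 + 2*L*(-2 + L) (o(L) = -7 + (-2 + L)*(2*L) = -7 + 2*L*(-2 + L))
(255 + o(-8 - 1*2))**2 = (255 + (-7 - 4*(-8 - 1*2) + 2*(-8 - 1*2)**2))**2 = (255 + (-7 - 4*(-8 - 2) + 2*(-8 - 2)**2))**2 = (255 + (-7 - 4*(-10) + 2*(-10)**2))**2 = (255 + (-7 + 40 + 2*100))**2 = (255 + (-7 + 40 + 200))**2 = (255 + 233)**2 = 488**2 = 238144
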